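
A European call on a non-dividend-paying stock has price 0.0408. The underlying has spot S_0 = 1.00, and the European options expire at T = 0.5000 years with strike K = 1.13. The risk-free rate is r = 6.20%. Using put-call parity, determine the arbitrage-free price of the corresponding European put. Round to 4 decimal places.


Answer: Put price = 0.1363

Derivation:
Put-call parity: C - P = S_0 * exp(-qT) - K * exp(-rT).
S_0 * exp(-qT) = 1.0000 * 1.00000000 = 1.00000000
K * exp(-rT) = 1.1300 * 0.96947557 = 1.09550740
P = C - S*exp(-qT) + K*exp(-rT)
P = 0.0408 - 1.00000000 + 1.09550740 = 0.1363


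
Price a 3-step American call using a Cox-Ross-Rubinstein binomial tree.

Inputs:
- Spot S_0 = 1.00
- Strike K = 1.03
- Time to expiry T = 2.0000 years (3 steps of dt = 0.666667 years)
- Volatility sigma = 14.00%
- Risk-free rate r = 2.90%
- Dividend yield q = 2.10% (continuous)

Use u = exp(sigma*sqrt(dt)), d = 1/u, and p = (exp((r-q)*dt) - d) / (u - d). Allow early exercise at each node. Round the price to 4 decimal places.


dt = T/N = 0.666667
u = exp(sigma*sqrt(dt)) = 1.121099; d = 1/u = 0.891982
p = (exp((r-q)*dt) - d) / (u - d) = 0.494794
Discount per step: exp(-r*dt) = 0.980852
Stock lattice S(k, i) with i counting down-moves:
  k=0: S(0,0) = 1.0000
  k=1: S(1,0) = 1.1211; S(1,1) = 0.8920
  k=2: S(2,0) = 1.2569; S(2,1) = 1.0000; S(2,2) = 0.7956
  k=3: S(3,0) = 1.4091; S(3,1) = 1.1211; S(3,2) = 0.8920; S(3,3) = 0.7097
Terminal payoffs V(N, i) = max(S_T - K, 0):
  V(3,0) = 0.379068; V(3,1) = 0.091099; V(3,2) = 0.000000; V(3,3) = 0.000000
Backward induction: V(k, i) = exp(-r*dt) * [p * V(k+1, i) + (1-p) * V(k+1, i+1)]; then take max(V_cont, immediate exercise) for American.
  V(2,0) = exp(-r*dt) * [p*0.379068 + (1-p)*0.091099] = 0.229112; exercise = 0.226863; V(2,0) = max -> 0.229112
  V(2,1) = exp(-r*dt) * [p*0.091099 + (1-p)*0.000000] = 0.044212; exercise = 0.000000; V(2,1) = max -> 0.044212
  V(2,2) = exp(-r*dt) * [p*0.000000 + (1-p)*0.000000] = 0.000000; exercise = 0.000000; V(2,2) = max -> 0.000000
  V(1,0) = exp(-r*dt) * [p*0.229112 + (1-p)*0.044212] = 0.133101; exercise = 0.091099; V(1,0) = max -> 0.133101
  V(1,1) = exp(-r*dt) * [p*0.044212 + (1-p)*0.000000] = 0.021457; exercise = 0.000000; V(1,1) = max -> 0.021457
  V(0,0) = exp(-r*dt) * [p*0.133101 + (1-p)*0.021457] = 0.075229; exercise = 0.000000; V(0,0) = max -> 0.075229

Answer: Price = V(0,0) = 0.0752


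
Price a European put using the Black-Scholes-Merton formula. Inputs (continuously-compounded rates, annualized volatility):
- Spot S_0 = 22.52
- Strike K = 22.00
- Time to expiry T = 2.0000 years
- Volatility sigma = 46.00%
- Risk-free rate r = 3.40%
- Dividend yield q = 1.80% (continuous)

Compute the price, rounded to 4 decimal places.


Answer: Price = 4.8247

Derivation:
d1 = (ln(S/K) + (r - q + 0.5*sigma^2) * T) / (sigma * sqrt(T)) = 0.41036996
d2 = d1 - sigma * sqrt(T) = -0.24016828
exp(-rT) = 0.93426047; exp(-qT) = 0.96464029
P = K * exp(-rT) * N(-d2) - S_0 * exp(-qT) * N(-d1)
N(-d1) = 0.34076729; N(-d2) = 0.59490010
P = 22.0000 * 0.93426047 * 0.59490010 - 22.5200 * 0.96464029 * 0.34076729 = 4.8247


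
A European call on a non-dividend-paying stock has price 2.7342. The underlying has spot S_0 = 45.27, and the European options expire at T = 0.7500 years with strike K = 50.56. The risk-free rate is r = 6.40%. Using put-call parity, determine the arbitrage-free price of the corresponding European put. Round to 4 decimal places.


Answer: Put price = 5.6546

Derivation:
Put-call parity: C - P = S_0 * exp(-qT) - K * exp(-rT).
S_0 * exp(-qT) = 45.2700 * 1.00000000 = 45.27000000
K * exp(-rT) = 50.5600 * 0.95313379 = 48.19044427
P = C - S*exp(-qT) + K*exp(-rT)
P = 2.7342 - 45.27000000 + 48.19044427 = 5.6546


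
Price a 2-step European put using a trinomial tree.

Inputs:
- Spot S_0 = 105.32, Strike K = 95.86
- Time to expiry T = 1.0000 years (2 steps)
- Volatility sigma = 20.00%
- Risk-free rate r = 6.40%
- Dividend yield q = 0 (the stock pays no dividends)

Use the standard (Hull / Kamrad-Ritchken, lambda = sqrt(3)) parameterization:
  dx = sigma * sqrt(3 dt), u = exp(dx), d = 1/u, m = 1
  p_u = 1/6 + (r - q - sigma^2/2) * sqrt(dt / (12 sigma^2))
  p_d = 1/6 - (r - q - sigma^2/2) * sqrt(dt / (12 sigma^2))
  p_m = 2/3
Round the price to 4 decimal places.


Answer: Price = V(0,0) = 2.4795

Derivation:
dt = T/N = 0.500000; dx = sigma*sqrt(3*dt) = 0.244949
u = exp(dx) = 1.277556; d = 1/u = 0.782744
p_u = 0.211574, p_m = 0.666667, p_d = 0.121759
Discount per step: exp(-r*dt) = 0.968507
Stock lattice S(k, j) with j the centered position index:
  k=0: S(0,+0) = 105.3200
  k=1: S(1,-1) = 82.4386; S(1,+0) = 105.3200; S(1,+1) = 134.5522
  k=2: S(2,-2) = 64.5284; S(2,-1) = 82.4386; S(2,+0) = 105.3200; S(2,+1) = 134.5522; S(2,+2) = 171.8980
Terminal payoffs V(N, j) = max(K - S_T, 0):
  V(2,-2) = 31.331603; V(2,-1) = 13.421352; V(2,+0) = 0.000000; V(2,+1) = 0.000000; V(2,+2) = 0.000000
Backward induction: V(k, j) = exp(-r*dt) * [p_u * V(k+1, j+1) + p_m * V(k+1, j) + p_d * V(k+1, j-1)]
  V(1,-1) = exp(-r*dt) * [p_u*0.000000 + p_m*13.421352 + p_d*31.331603] = 12.360549
  V(1,+0) = exp(-r*dt) * [p_u*0.000000 + p_m*0.000000 + p_d*13.421352] = 1.582709
  V(1,+1) = exp(-r*dt) * [p_u*0.000000 + p_m*0.000000 + p_d*0.000000] = 0.000000
  V(0,+0) = exp(-r*dt) * [p_u*0.000000 + p_m*1.582709 + p_d*12.360549] = 2.479524


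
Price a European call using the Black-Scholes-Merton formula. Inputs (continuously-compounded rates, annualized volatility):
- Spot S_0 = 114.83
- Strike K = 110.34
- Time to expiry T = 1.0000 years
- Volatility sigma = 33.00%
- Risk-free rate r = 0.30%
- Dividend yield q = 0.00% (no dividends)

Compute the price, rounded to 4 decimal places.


Answer: Price = 17.2666

Derivation:
d1 = (ln(S/K) + (r - q + 0.5*sigma^2) * T) / (sigma * sqrt(T)) = 0.29495838
d2 = d1 - sigma * sqrt(T) = -0.03504162
exp(-rT) = 0.99700450; exp(-qT) = 1.00000000
C = S_0 * exp(-qT) * N(d1) - K * exp(-rT) * N(d2)
N(d1) = 0.61598716; N(d2) = 0.48602328
C = 114.8300 * 1.00000000 * 0.61598716 - 110.3400 * 0.99700450 * 0.48602328 = 17.2666


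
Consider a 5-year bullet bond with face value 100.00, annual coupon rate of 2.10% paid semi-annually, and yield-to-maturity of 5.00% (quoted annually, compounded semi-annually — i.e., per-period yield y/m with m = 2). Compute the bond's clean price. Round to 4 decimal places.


Answer: Price = 87.3095

Derivation:
Coupon per period c = face * coupon_rate / m = 1.050000
Periods per year m = 2; per-period yield y/m = 0.025000
Number of cashflows N = 10
Cashflows (t years, CF_t, discount factor 1/(1+y/m)^(m*t), PV):
  t = 0.5000: CF_t = 1.050000, DF = 0.975610, PV = 1.024390
  t = 1.0000: CF_t = 1.050000, DF = 0.951814, PV = 0.999405
  t = 1.5000: CF_t = 1.050000, DF = 0.928599, PV = 0.975029
  t = 2.0000: CF_t = 1.050000, DF = 0.905951, PV = 0.951248
  t = 2.5000: CF_t = 1.050000, DF = 0.883854, PV = 0.928047
  t = 3.0000: CF_t = 1.050000, DF = 0.862297, PV = 0.905412
  t = 3.5000: CF_t = 1.050000, DF = 0.841265, PV = 0.883328
  t = 4.0000: CF_t = 1.050000, DF = 0.820747, PV = 0.861784
  t = 4.5000: CF_t = 1.050000, DF = 0.800728, PV = 0.840765
  t = 5.0000: CF_t = 101.050000, DF = 0.781198, PV = 78.940098
Price P = sum_t PV_t = 87.309507


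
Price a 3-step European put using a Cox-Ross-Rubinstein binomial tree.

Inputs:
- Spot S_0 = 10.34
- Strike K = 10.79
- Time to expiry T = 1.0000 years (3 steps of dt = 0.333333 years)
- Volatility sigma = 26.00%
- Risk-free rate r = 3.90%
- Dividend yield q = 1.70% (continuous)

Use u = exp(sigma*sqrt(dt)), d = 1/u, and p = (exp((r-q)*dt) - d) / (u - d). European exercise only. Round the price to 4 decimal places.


Answer: Price = V(0,0) = 1.2447

Derivation:
dt = T/N = 0.333333
u = exp(sigma*sqrt(dt)) = 1.161963; d = 1/u = 0.860612
p = (exp((r-q)*dt) - d) / (u - d) = 0.486967
Discount per step: exp(-r*dt) = 0.987084
Stock lattice S(k, i) with i counting down-moves:
  k=0: S(0,0) = 10.3400
  k=1: S(1,0) = 12.0147; S(1,1) = 8.8987
  k=2: S(2,0) = 13.9606; S(2,1) = 10.3400; S(2,2) = 7.6584
  k=3: S(3,0) = 16.2218; S(3,1) = 12.0147; S(3,2) = 8.8987; S(3,3) = 6.5909
Terminal payoffs V(N, i) = max(K - S_T, 0):
  V(3,0) = 0.000000; V(3,1) = 0.000000; V(3,2) = 1.891268; V(3,3) = 4.199121
Backward induction: V(k, i) = exp(-r*dt) * [p * V(k+1, i) + (1-p) * V(k+1, i+1)].
  V(2,0) = exp(-r*dt) * [p*0.000000 + (1-p)*0.000000] = 0.000000
  V(2,1) = exp(-r*dt) * [p*0.000000 + (1-p)*1.891268] = 0.957751
  V(2,2) = exp(-r*dt) * [p*1.891268 + (1-p)*4.199121] = 3.035553
  V(1,0) = exp(-r*dt) * [p*0.000000 + (1-p)*0.957751] = 0.485012
  V(1,1) = exp(-r*dt) * [p*0.957751 + (1-p)*3.035553] = 1.997594
  V(0,0) = exp(-r*dt) * [p*0.485012 + (1-p)*1.997594] = 1.244730


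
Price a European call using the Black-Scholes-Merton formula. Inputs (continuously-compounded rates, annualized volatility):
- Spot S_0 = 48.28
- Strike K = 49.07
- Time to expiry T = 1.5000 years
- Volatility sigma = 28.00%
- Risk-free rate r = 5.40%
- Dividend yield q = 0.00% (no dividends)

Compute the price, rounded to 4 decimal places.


Answer: Price = 7.9928

Derivation:
d1 = (ln(S/K) + (r - q + 0.5*sigma^2) * T) / (sigma * sqrt(T)) = 0.36033611
d2 = d1 - sigma * sqrt(T) = 0.01740755
exp(-rT) = 0.92219369; exp(-qT) = 1.00000000
C = S_0 * exp(-qT) * N(d1) - K * exp(-rT) * N(d2)
N(d1) = 0.64070210; N(d2) = 0.50694426
C = 48.2800 * 1.00000000 * 0.64070210 - 49.0700 * 0.92219369 * 0.50694426 = 7.9928


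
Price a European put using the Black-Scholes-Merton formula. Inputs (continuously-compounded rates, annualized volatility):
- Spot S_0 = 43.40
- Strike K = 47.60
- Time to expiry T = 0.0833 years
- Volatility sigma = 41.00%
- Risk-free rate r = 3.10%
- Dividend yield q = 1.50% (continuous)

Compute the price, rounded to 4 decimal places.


Answer: Price = 4.8116

Derivation:
d1 = (ln(S/K) + (r - q + 0.5*sigma^2) * T) / (sigma * sqrt(T)) = -0.71019125
d2 = d1 - sigma * sqrt(T) = -0.82852439
exp(-rT) = 0.99742103; exp(-qT) = 0.99875128
P = K * exp(-rT) * N(-d2) - S_0 * exp(-qT) * N(-d1)
N(-d1) = 0.76120723; N(-d2) = 0.79631320
P = 47.6000 * 0.99742103 * 0.79631320 - 43.4000 * 0.99875128 * 0.76120723 = 4.8116


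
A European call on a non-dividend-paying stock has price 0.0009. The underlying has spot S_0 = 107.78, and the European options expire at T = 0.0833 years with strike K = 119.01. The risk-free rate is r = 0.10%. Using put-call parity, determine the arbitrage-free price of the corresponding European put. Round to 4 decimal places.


Answer: Put price = 11.2210

Derivation:
Put-call parity: C - P = S_0 * exp(-qT) - K * exp(-rT).
S_0 * exp(-qT) = 107.7800 * 1.00000000 = 107.78000000
K * exp(-rT) = 119.0100 * 0.99991670 = 119.00008688
P = C - S*exp(-qT) + K*exp(-rT)
P = 0.0009 - 107.78000000 + 119.00008688 = 11.2210


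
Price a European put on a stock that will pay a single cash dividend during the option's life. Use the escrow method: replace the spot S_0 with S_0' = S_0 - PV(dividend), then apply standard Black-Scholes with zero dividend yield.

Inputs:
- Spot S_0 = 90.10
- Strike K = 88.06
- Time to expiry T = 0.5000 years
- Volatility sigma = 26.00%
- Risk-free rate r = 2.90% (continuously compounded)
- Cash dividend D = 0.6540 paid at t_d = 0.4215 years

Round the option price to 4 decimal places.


Answer: Price = 5.2101

Derivation:
PV(D) = D * exp(-r * t_d) = 0.6540 * 0.98785090 = 0.64605449
S_0' = S_0 - PV(D) = 90.1000 - 0.64605449 = 89.45394551
d1 = (ln(S_0'/K) + (r + sigma^2/2)*T) / (sigma*sqrt(T)) = 0.25622024
d2 = d1 - sigma*sqrt(T) = 0.07237247
exp(-rT) = 0.98560462
N(-d1) = 0.39889039; N(-d2) = 0.47115275
P = K * exp(-rT) * N(-d2) - S_0' * N(-d1) = 88.0600 * 0.98560462 * 0.47115275 - 89.45394551 * 0.39889039 = 5.2101


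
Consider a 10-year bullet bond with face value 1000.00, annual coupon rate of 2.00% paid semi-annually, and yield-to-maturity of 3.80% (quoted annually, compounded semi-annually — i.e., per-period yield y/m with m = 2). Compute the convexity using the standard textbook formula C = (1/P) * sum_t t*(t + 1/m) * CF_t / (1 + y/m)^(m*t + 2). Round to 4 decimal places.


Answer: Convexity = 88.0677

Derivation:
Coupon per period c = face * coupon_rate / m = 10.000000
Periods per year m = 2; per-period yield y/m = 0.019000
Number of cashflows N = 20
Cashflows (t years, CF_t, discount factor 1/(1+y/m)^(m*t), PV):
  t = 0.5000: CF_t = 10.000000, DF = 0.981354, PV = 9.813543
  t = 1.0000: CF_t = 10.000000, DF = 0.963056, PV = 9.630562
  t = 1.5000: CF_t = 10.000000, DF = 0.945099, PV = 9.450993
  t = 2.0000: CF_t = 10.000000, DF = 0.927477, PV = 9.274772
  t = 2.5000: CF_t = 10.000000, DF = 0.910184, PV = 9.101838
  t = 3.0000: CF_t = 10.000000, DF = 0.893213, PV = 8.932127
  t = 3.5000: CF_t = 10.000000, DF = 0.876558, PV = 8.765581
  t = 4.0000: CF_t = 10.000000, DF = 0.860214, PV = 8.602140
  t = 4.5000: CF_t = 10.000000, DF = 0.844175, PV = 8.441747
  t = 5.0000: CF_t = 10.000000, DF = 0.828434, PV = 8.284345
  t = 5.5000: CF_t = 10.000000, DF = 0.812988, PV = 8.129877
  t = 6.0000: CF_t = 10.000000, DF = 0.797829, PV = 7.978290
  t = 6.5000: CF_t = 10.000000, DF = 0.782953, PV = 7.829528
  t = 7.0000: CF_t = 10.000000, DF = 0.768354, PV = 7.683541
  t = 7.5000: CF_t = 10.000000, DF = 0.754028, PV = 7.540276
  t = 8.0000: CF_t = 10.000000, DF = 0.739968, PV = 7.399682
  t = 8.5000: CF_t = 10.000000, DF = 0.726171, PV = 7.261710
  t = 9.0000: CF_t = 10.000000, DF = 0.712631, PV = 7.126310
  t = 9.5000: CF_t = 10.000000, DF = 0.699343, PV = 6.993434
  t = 10.0000: CF_t = 1010.000000, DF = 0.686304, PV = 693.166704
Price P = sum_t PV_t = 851.407001
Convexity numerator sum_t t*(t + 1/m) * CF_t / (1+y/m)^(m*t + 2):
  t = 0.5000: term = 4.725497
  t = 1.0000: term = 13.912159
  t = 1.5000: term = 27.305513
  t = 2.0000: term = 44.660636
  t = 2.5000: term = 65.741858
  t = 3.0000: term = 90.322474
  t = 3.5000: term = 118.184461
  t = 4.0000: term = 149.118204
  t = 4.5000: term = 182.922233
  t = 5.0000: term = 219.402962
  t = 5.5000: term = 258.374440
  t = 6.0000: term = 299.658106
  t = 6.5000: term = 343.082556
  t = 7.0000: term = 388.483305
  t = 7.5000: term = 435.702571
  t = 8.0000: term = 484.589055
  t = 8.5000: term = 534.997730
  t = 9.0000: term = 586.789636
  t = 9.5000: term = 639.831682
  t = 10.0000: term = 70093.641775
Convexity = (1/P) * sum = 74981.446851 / 851.407001 = 88.067689


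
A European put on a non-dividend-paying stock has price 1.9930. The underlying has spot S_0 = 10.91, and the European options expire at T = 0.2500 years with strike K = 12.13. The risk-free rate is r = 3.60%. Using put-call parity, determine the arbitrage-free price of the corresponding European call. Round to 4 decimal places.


Put-call parity: C - P = S_0 * exp(-qT) - K * exp(-rT).
S_0 * exp(-qT) = 10.9100 * 1.00000000 = 10.91000000
K * exp(-rT) = 12.1300 * 0.99104038 = 12.02131979
C = P + S*exp(-qT) - K*exp(-rT)
C = 1.9930 + 10.91000000 - 12.02131979 = 0.8817

Answer: Call price = 0.8817


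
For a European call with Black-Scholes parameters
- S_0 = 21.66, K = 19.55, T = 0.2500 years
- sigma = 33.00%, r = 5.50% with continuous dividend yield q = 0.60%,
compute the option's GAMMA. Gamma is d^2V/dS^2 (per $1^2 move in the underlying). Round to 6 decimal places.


d1 = 0.7779057887; d2 = 0.6129057887
phi(d1) = 0.2947855190; exp(-qT) = 0.9985011244; exp(-rT) = 0.9863440995
Gamma = exp(-qT) * phi(d1) / (S * sigma * sqrt(T)) = 0.9985011244 * 0.2947855190 / (21.6600 * 0.3300 * 0.5000000000) = 0.082359

Answer: Gamma = 0.082359


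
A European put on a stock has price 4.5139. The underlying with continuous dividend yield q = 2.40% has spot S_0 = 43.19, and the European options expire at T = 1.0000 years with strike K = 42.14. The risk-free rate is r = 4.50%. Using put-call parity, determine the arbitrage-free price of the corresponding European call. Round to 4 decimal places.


Answer: Call price = 6.3939

Derivation:
Put-call parity: C - P = S_0 * exp(-qT) - K * exp(-rT).
S_0 * exp(-qT) = 43.1900 * 0.97628571 = 42.16577980
K * exp(-rT) = 42.1400 * 0.95599748 = 40.28573388
C = P + S*exp(-qT) - K*exp(-rT)
C = 4.5139 + 42.16577980 - 40.28573388 = 6.3939


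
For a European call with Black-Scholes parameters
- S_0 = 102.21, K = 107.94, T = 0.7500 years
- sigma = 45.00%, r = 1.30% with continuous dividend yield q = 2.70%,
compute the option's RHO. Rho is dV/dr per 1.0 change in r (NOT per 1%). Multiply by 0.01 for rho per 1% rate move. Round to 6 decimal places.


Answer: Rho = 28.761960

Derivation:
d1 = 0.0279476101; d2 = -0.3617638216
phi(d1) = 0.3987865101; exp(-qT) = 0.9799536543; exp(-rT) = 0.9902973771
N(d2) = 0.3587642649
Rho = K*T*exp(-rT)*N(d2) = 107.9400 * 0.7500 * 0.9902973771 * 0.3587642649 = 28.761960


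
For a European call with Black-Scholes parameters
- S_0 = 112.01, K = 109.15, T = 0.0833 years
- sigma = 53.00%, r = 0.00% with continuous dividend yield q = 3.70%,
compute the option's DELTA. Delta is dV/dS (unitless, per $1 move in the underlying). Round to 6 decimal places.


d1 = 0.2254238216; d2 = 0.0724566029
phi(d1) = 0.3889336627; exp(-qT) = 0.9969226448; exp(-rT) = 1.0000000000
N(d1) = 0.5891752092
Delta = exp(-qT) * N(d1) = 0.9969226448 * 0.5891752092 = 0.587362

Answer: Delta = 0.587362


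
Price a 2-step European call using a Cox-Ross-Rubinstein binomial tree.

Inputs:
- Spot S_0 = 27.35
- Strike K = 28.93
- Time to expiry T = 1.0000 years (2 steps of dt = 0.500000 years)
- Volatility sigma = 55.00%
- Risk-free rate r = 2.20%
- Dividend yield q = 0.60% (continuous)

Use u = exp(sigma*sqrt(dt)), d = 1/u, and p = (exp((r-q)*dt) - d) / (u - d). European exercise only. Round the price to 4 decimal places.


dt = T/N = 0.500000
u = exp(sigma*sqrt(dt)) = 1.475370; d = 1/u = 0.677796
p = (exp((r-q)*dt) - d) / (u - d) = 0.414051
Discount per step: exp(-r*dt) = 0.989060
Stock lattice S(k, i) with i counting down-moves:
  k=0: S(0,0) = 27.3500
  k=1: S(1,0) = 40.3514; S(1,1) = 18.5377
  k=2: S(2,0) = 59.5332; S(2,1) = 27.3500; S(2,2) = 12.5648
Terminal payoffs V(N, i) = max(S_T - K, 0):
  V(2,0) = 30.603191; V(2,1) = 0.000000; V(2,2) = 0.000000
Backward induction: V(k, i) = exp(-r*dt) * [p * V(k+1, i) + (1-p) * V(k+1, i+1)].
  V(1,0) = exp(-r*dt) * [p*30.603191 + (1-p)*0.000000] = 12.532652
  V(1,1) = exp(-r*dt) * [p*0.000000 + (1-p)*0.000000] = 0.000000
  V(0,0) = exp(-r*dt) * [p*12.532652 + (1-p)*0.000000] = 5.132385

Answer: Price = V(0,0) = 5.1324


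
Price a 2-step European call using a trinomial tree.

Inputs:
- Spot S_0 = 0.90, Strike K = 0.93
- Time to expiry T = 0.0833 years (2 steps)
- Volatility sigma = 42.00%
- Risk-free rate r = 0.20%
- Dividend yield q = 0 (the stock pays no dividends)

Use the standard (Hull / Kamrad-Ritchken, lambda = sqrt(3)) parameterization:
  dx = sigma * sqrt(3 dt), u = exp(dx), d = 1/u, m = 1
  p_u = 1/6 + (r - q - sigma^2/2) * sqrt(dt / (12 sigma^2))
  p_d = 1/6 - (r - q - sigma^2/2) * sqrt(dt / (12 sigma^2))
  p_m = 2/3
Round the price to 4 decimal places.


dt = T/N = 0.041650; dx = sigma*sqrt(3*dt) = 0.148463
u = exp(dx) = 1.160050; d = 1/u = 0.862032
p_u = 0.154575, p_m = 0.666667, p_d = 0.178758
Discount per step: exp(-r*dt) = 0.999917
Stock lattice S(k, j) with j the centered position index:
  k=0: S(0,+0) = 0.9000
  k=1: S(1,-1) = 0.7758; S(1,+0) = 0.9000; S(1,+1) = 1.0440
  k=2: S(2,-2) = 0.6688; S(2,-1) = 0.7758; S(2,+0) = 0.9000; S(2,+1) = 1.0440; S(2,+2) = 1.2111
Terminal payoffs V(N, j) = max(S_T - K, 0):
  V(2,-2) = 0.000000; V(2,-1) = 0.000000; V(2,+0) = 0.000000; V(2,+1) = 0.114045; V(2,+2) = 0.281143
Backward induction: V(k, j) = exp(-r*dt) * [p_u * V(k+1, j+1) + p_m * V(k+1, j) + p_d * V(k+1, j-1)]
  V(1,-1) = exp(-r*dt) * [p_u*0.000000 + p_m*0.000000 + p_d*0.000000] = 0.000000
  V(1,+0) = exp(-r*dt) * [p_u*0.114045 + p_m*0.000000 + p_d*0.000000] = 0.017627
  V(1,+1) = exp(-r*dt) * [p_u*0.281143 + p_m*0.114045 + p_d*0.000000] = 0.119478
  V(0,+0) = exp(-r*dt) * [p_u*0.119478 + p_m*0.017627 + p_d*0.000000] = 0.030217

Answer: Price = V(0,0) = 0.0302


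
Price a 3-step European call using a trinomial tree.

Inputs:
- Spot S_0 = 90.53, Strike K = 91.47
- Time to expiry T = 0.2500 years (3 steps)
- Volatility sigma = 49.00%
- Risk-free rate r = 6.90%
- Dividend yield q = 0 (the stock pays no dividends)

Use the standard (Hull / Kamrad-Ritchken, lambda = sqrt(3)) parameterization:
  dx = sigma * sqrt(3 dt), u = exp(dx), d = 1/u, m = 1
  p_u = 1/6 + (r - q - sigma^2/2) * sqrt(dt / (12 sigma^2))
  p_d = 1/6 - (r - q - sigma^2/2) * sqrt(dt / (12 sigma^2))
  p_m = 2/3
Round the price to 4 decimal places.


Answer: Price = V(0,0) = 8.4610

Derivation:
dt = T/N = 0.083333; dx = sigma*sqrt(3*dt) = 0.245000
u = exp(dx) = 1.277621; d = 1/u = 0.782705
p_u = 0.157985, p_m = 0.666667, p_d = 0.175349
Discount per step: exp(-r*dt) = 0.994266
Stock lattice S(k, j) with j the centered position index:
  k=0: S(0,+0) = 90.5300
  k=1: S(1,-1) = 70.8582; S(1,+0) = 90.5300; S(1,+1) = 115.6631
  k=2: S(2,-2) = 55.4611; S(2,-1) = 70.8582; S(2,+0) = 90.5300; S(2,+1) = 115.6631; S(2,+2) = 147.7736
  k=3: S(3,-3) = 43.4096; S(3,-2) = 55.4611; S(3,-1) = 70.8582; S(3,+0) = 90.5300; S(3,+1) = 115.6631; S(3,+2) = 147.7736; S(3,+3) = 188.7987
Terminal payoffs V(N, j) = max(S_T - K, 0):
  V(3,-3) = 0.000000; V(3,-2) = 0.000000; V(3,-1) = 0.000000; V(3,+0) = 0.000000; V(3,+1) = 24.193057; V(3,+2) = 56.303587; V(3,+3) = 97.328685
Backward induction: V(k, j) = exp(-r*dt) * [p_u * V(k+1, j+1) + p_m * V(k+1, j) + p_d * V(k+1, j-1)]
  V(2,-2) = exp(-r*dt) * [p_u*0.000000 + p_m*0.000000 + p_d*0.000000] = 0.000000
  V(2,-1) = exp(-r*dt) * [p_u*0.000000 + p_m*0.000000 + p_d*0.000000] = 0.000000
  V(2,+0) = exp(-r*dt) * [p_u*24.193057 + p_m*0.000000 + p_d*0.000000] = 3.800219
  V(2,+1) = exp(-r*dt) * [p_u*56.303587 + p_m*24.193057 + p_d*0.000000] = 24.880336
  V(2,+2) = exp(-r*dt) * [p_u*97.328685 + p_m*56.303587 + p_d*24.193057] = 56.826692
  V(1,-1) = exp(-r*dt) * [p_u*3.800219 + p_m*0.000000 + p_d*0.000000] = 0.596934
  V(1,+0) = exp(-r*dt) * [p_u*24.880336 + p_m*3.800219 + p_d*0.000000] = 6.427129
  V(1,+1) = exp(-r*dt) * [p_u*56.826692 + p_m*24.880336 + p_d*3.800219] = 26.080606
  V(0,+0) = exp(-r*dt) * [p_u*26.080606 + p_m*6.427129 + p_d*0.596934] = 8.460970


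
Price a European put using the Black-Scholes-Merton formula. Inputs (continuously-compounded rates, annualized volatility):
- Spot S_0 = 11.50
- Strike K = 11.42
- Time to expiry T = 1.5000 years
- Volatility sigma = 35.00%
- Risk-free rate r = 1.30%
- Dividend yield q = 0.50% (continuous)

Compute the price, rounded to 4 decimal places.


Answer: Price = 1.8134

Derivation:
d1 = (ln(S/K) + (r - q + 0.5*sigma^2) * T) / (sigma * sqrt(T)) = 0.25860973
d2 = d1 - sigma * sqrt(T) = -0.17005097
exp(-rT) = 0.98068890; exp(-qT) = 0.99252805
P = K * exp(-rT) * N(-d2) - S_0 * exp(-qT) * N(-d1)
N(-d1) = 0.39796819; N(-d2) = 0.56751497
P = 11.4200 * 0.98068890 * 0.56751497 - 11.5000 * 0.99252805 * 0.39796819 = 1.8134


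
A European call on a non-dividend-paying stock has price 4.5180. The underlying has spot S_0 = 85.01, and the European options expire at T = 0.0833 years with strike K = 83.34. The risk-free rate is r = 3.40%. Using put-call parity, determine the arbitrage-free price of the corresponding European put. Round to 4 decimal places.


Answer: Put price = 2.6123

Derivation:
Put-call parity: C - P = S_0 * exp(-qT) - K * exp(-rT).
S_0 * exp(-qT) = 85.0100 * 1.00000000 = 85.01000000
K * exp(-rT) = 83.3400 * 0.99717181 = 83.10429839
P = C - S*exp(-qT) + K*exp(-rT)
P = 4.5180 - 85.01000000 + 83.10429839 = 2.6123


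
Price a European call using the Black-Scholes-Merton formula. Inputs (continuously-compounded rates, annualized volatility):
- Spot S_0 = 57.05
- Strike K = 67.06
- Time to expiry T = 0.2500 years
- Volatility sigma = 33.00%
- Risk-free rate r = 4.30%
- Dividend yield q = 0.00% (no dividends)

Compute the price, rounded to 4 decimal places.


Answer: Price = 0.9904

Derivation:
d1 = (ln(S/K) + (r - q + 0.5*sigma^2) * T) / (sigma * sqrt(T)) = -0.83210403
d2 = d1 - sigma * sqrt(T) = -0.99710403
exp(-rT) = 0.98930757; exp(-qT) = 1.00000000
C = S_0 * exp(-qT) * N(d1) - K * exp(-rT) * N(d2)
N(d1) = 0.20267511; N(d2) = 0.15935701
C = 57.0500 * 1.00000000 * 0.20267511 - 67.0600 * 0.98930757 * 0.15935701 = 0.9904


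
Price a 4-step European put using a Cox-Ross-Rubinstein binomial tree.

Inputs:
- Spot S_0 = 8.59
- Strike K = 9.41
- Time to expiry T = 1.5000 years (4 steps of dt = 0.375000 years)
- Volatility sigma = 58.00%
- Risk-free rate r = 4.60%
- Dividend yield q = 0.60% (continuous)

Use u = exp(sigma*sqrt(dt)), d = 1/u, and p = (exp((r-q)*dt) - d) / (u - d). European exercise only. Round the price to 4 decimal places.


Answer: Price = V(0,0) = 2.5135

Derivation:
dt = T/N = 0.375000
u = exp(sigma*sqrt(dt)) = 1.426432; d = 1/u = 0.701050
p = (exp((r-q)*dt) - d) / (u - d) = 0.432962
Discount per step: exp(-r*dt) = 0.982898
Stock lattice S(k, i) with i counting down-moves:
  k=0: S(0,0) = 8.5900
  k=1: S(1,0) = 12.2530; S(1,1) = 6.0220
  k=2: S(2,0) = 17.4781; S(2,1) = 8.5900; S(2,2) = 4.2217
  k=3: S(3,0) = 24.9314; S(3,1) = 12.2530; S(3,2) = 6.0220; S(3,3) = 2.9596
  k=4: S(4,0) = 35.5629; S(4,1) = 17.4781; S(4,2) = 8.5900; S(4,3) = 4.2217; S(4,4) = 2.0749
Terminal payoffs V(N, i) = max(K - S_T, 0):
  V(4,0) = 0.000000; V(4,1) = 0.000000; V(4,2) = 0.820000; V(4,3) = 5.188263; V(4,4) = 7.335138
Backward induction: V(k, i) = exp(-r*dt) * [p * V(k+1, i) + (1-p) * V(k+1, i+1)].
  V(3,0) = exp(-r*dt) * [p*0.000000 + (1-p)*0.000000] = 0.000000
  V(3,1) = exp(-r*dt) * [p*0.000000 + (1-p)*0.820000] = 0.457019
  V(3,2) = exp(-r*dt) * [p*0.820000 + (1-p)*5.188263] = 3.240584
  V(3,3) = exp(-r*dt) * [p*5.188263 + (1-p)*7.335138] = 6.296072
  V(2,0) = exp(-r*dt) * [p*0.000000 + (1-p)*0.457019] = 0.254715
  V(2,1) = exp(-r*dt) * [p*0.457019 + (1-p)*3.240584] = 2.000595
  V(2,2) = exp(-r*dt) * [p*3.240584 + (1-p)*6.296072] = 4.888109
  V(1,0) = exp(-r*dt) * [p*0.254715 + (1-p)*2.000595] = 1.223408
  V(1,1) = exp(-r*dt) * [p*2.000595 + (1-p)*4.888109] = 3.575708
  V(0,0) = exp(-r*dt) * [p*1.223408 + (1-p)*3.575708] = 2.513516


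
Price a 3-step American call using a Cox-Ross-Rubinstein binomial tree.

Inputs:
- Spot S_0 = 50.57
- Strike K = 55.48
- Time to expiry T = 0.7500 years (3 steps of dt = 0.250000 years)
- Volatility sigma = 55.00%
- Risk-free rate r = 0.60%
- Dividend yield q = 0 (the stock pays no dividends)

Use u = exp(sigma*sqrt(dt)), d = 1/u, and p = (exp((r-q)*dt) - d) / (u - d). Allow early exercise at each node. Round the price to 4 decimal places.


Answer: Price = V(0,0) = 8.4254

Derivation:
dt = T/N = 0.250000
u = exp(sigma*sqrt(dt)) = 1.316531; d = 1/u = 0.759572
p = (exp((r-q)*dt) - d) / (u - d) = 0.434375
Discount per step: exp(-r*dt) = 0.998501
Stock lattice S(k, i) with i counting down-moves:
  k=0: S(0,0) = 50.5700
  k=1: S(1,0) = 66.5770; S(1,1) = 38.4116
  k=2: S(2,0) = 87.6506; S(2,1) = 50.5700; S(2,2) = 29.1764
  k=3: S(3,0) = 115.3947; S(3,1) = 66.5770; S(3,2) = 38.4116; S(3,3) = 22.1615
Terminal payoffs V(N, i) = max(S_T - K, 0):
  V(3,0) = 59.914710; V(3,1) = 11.096956; V(3,2) = 0.000000; V(3,3) = 0.000000
Backward induction: V(k, i) = exp(-r*dt) * [p * V(k+1, i) + (1-p) * V(k+1, i+1)]; then take max(V_cont, immediate exercise) for American.
  V(2,0) = exp(-r*dt) * [p*59.914710 + (1-p)*11.096956] = 32.253763; exercise = 32.170605; V(2,0) = max -> 32.253763
  V(2,1) = exp(-r*dt) * [p*11.096956 + (1-p)*0.000000] = 4.813018; exercise = 0.000000; V(2,1) = max -> 4.813018
  V(2,2) = exp(-r*dt) * [p*0.000000 + (1-p)*0.000000] = 0.000000; exercise = 0.000000; V(2,2) = max -> 0.000000
  V(1,0) = exp(-r*dt) * [p*32.253763 + (1-p)*4.813018] = 16.707518; exercise = 11.096956; V(1,0) = max -> 16.707518
  V(1,1) = exp(-r*dt) * [p*4.813018 + (1-p)*0.000000] = 2.087522; exercise = 0.000000; V(1,1) = max -> 2.087522
  V(0,0) = exp(-r*dt) * [p*16.707518 + (1-p)*2.087522] = 8.425439; exercise = 0.000000; V(0,0) = max -> 8.425439


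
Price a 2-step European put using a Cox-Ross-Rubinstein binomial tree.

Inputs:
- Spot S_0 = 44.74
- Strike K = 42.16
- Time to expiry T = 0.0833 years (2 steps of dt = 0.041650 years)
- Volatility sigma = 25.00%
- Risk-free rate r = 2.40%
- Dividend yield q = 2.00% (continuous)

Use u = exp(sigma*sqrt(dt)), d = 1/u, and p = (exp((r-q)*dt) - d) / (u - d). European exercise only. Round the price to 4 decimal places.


Answer: Price = V(0,0) = 0.4589

Derivation:
dt = T/N = 0.041650
u = exp(sigma*sqrt(dt)) = 1.052345; d = 1/u = 0.950259
p = (exp((r-q)*dt) - d) / (u - d) = 0.488880
Discount per step: exp(-r*dt) = 0.999001
Stock lattice S(k, i) with i counting down-moves:
  k=0: S(0,0) = 44.7400
  k=1: S(1,0) = 47.0819; S(1,1) = 42.5146
  k=2: S(2,0) = 49.5464; S(2,1) = 44.7400; S(2,2) = 40.3999
Terminal payoffs V(N, i) = max(K - S_T, 0):
  V(2,0) = 0.000000; V(2,1) = 0.000000; V(2,2) = 1.760141
Backward induction: V(k, i) = exp(-r*dt) * [p * V(k+1, i) + (1-p) * V(k+1, i+1)].
  V(1,0) = exp(-r*dt) * [p*0.000000 + (1-p)*0.000000] = 0.000000
  V(1,1) = exp(-r*dt) * [p*0.000000 + (1-p)*1.760141] = 0.898745
  V(0,0) = exp(-r*dt) * [p*0.000000 + (1-p)*0.898745] = 0.458908


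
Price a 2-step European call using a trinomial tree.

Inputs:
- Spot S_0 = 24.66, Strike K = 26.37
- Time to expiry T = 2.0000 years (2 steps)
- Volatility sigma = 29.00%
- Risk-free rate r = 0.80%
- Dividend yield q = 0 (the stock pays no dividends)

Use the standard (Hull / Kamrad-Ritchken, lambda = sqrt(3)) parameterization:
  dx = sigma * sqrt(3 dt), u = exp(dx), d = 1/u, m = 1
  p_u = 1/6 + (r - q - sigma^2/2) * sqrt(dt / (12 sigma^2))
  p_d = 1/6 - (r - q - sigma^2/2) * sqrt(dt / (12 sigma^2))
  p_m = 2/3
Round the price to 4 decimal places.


dt = T/N = 1.000000; dx = sigma*sqrt(3*dt) = 0.502295
u = exp(dx) = 1.652509; d = 1/u = 0.605140
p_u = 0.132772, p_m = 0.666667, p_d = 0.200561
Discount per step: exp(-r*dt) = 0.992032
Stock lattice S(k, j) with j the centered position index:
  k=0: S(0,+0) = 24.6600
  k=1: S(1,-1) = 14.9228; S(1,+0) = 24.6600; S(1,+1) = 40.7509
  k=2: S(2,-2) = 9.0304; S(2,-1) = 14.9228; S(2,+0) = 24.6600; S(2,+1) = 40.7509; S(2,+2) = 67.3412
Terminal payoffs V(N, j) = max(S_T - K, 0):
  V(2,-2) = 0.000000; V(2,-1) = 0.000000; V(2,+0) = 0.000000; V(2,+1) = 14.380872; V(2,+2) = 40.971182
Backward induction: V(k, j) = exp(-r*dt) * [p_u * V(k+1, j+1) + p_m * V(k+1, j) + p_d * V(k+1, j-1)]
  V(1,-1) = exp(-r*dt) * [p_u*0.000000 + p_m*0.000000 + p_d*0.000000] = 0.000000
  V(1,+0) = exp(-r*dt) * [p_u*14.380872 + p_m*0.000000 + p_d*0.000000] = 1.894166
  V(1,+1) = exp(-r*dt) * [p_u*40.971182 + p_m*14.380872 + p_d*0.000000] = 14.907346
  V(0,+0) = exp(-r*dt) * [p_u*14.907346 + p_m*1.894166 + p_d*0.000000] = 3.216226

Answer: Price = V(0,0) = 3.2162


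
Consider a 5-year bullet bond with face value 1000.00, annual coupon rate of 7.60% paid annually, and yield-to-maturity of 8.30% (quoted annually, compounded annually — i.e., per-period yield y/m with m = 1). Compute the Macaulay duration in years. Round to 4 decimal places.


Coupon per period c = face * coupon_rate / m = 76.000000
Periods per year m = 1; per-period yield y/m = 0.083000
Number of cashflows N = 5
Cashflows (t years, CF_t, discount factor 1/(1+y/m)^(m*t), PV):
  t = 1.0000: CF_t = 76.000000, DF = 0.923361, PV = 70.175439
  t = 2.0000: CF_t = 76.000000, DF = 0.852596, PV = 64.797266
  t = 3.0000: CF_t = 76.000000, DF = 0.787254, PV = 59.831270
  t = 4.0000: CF_t = 76.000000, DF = 0.726919, PV = 55.245863
  t = 5.0000: CF_t = 1076.000000, DF = 0.671209, PV = 722.220794
Price P = sum_t PV_t = 972.270631
Macaulay numerator sum_t t * PV_t:
  t * PV_t at t = 1.0000: 70.175439
  t * PV_t at t = 2.0000: 129.594531
  t * PV_t at t = 3.0000: 179.493810
  t * PV_t at t = 4.0000: 220.983454
  t * PV_t at t = 5.0000: 3611.103969
Macaulay duration D = (sum_t t * PV_t) / P = 4211.351203 / 972.270631 = 4.331460

Answer: Macaulay duration = 4.3315 years


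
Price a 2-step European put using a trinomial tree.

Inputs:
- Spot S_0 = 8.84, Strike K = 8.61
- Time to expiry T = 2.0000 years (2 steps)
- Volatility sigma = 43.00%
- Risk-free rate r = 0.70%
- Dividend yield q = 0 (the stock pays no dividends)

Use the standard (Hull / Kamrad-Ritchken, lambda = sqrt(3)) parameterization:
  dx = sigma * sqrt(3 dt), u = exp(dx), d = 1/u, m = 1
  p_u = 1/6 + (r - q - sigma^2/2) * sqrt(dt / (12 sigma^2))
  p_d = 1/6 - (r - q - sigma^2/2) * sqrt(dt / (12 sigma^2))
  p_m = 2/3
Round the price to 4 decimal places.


Answer: Price = V(0,0) = 1.6272

Derivation:
dt = T/N = 1.000000; dx = sigma*sqrt(3*dt) = 0.744782
u = exp(dx) = 2.105982; d = 1/u = 0.474838
p_u = 0.109301, p_m = 0.666667, p_d = 0.224032
Discount per step: exp(-r*dt) = 0.993024
Stock lattice S(k, j) with j the centered position index:
  k=0: S(0,+0) = 8.8400
  k=1: S(1,-1) = 4.1976; S(1,+0) = 8.8400; S(1,+1) = 18.6169
  k=2: S(2,-2) = 1.9932; S(2,-1) = 4.1976; S(2,+0) = 8.8400; S(2,+1) = 18.6169; S(2,+2) = 39.2068
Terminal payoffs V(N, j) = max(K - S_T, 0):
  V(2,-2) = 6.616836; V(2,-1) = 4.412433; V(2,+0) = 0.000000; V(2,+1) = 0.000000; V(2,+2) = 0.000000
Backward induction: V(k, j) = exp(-r*dt) * [p_u * V(k+1, j+1) + p_m * V(k+1, j) + p_d * V(k+1, j-1)]
  V(1,-1) = exp(-r*dt) * [p_u*0.000000 + p_m*4.412433 + p_d*6.616836] = 4.393148
  V(1,+0) = exp(-r*dt) * [p_u*0.000000 + p_m*0.000000 + p_d*4.412433] = 0.981633
  V(1,+1) = exp(-r*dt) * [p_u*0.000000 + p_m*0.000000 + p_d*0.000000] = 0.000000
  V(0,+0) = exp(-r*dt) * [p_u*0.000000 + p_m*0.981633 + p_d*4.393148] = 1.627199


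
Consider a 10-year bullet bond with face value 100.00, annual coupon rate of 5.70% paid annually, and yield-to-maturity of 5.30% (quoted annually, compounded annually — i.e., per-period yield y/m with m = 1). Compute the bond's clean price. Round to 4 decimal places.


Answer: Price = 103.0442

Derivation:
Coupon per period c = face * coupon_rate / m = 5.700000
Periods per year m = 1; per-period yield y/m = 0.053000
Number of cashflows N = 10
Cashflows (t years, CF_t, discount factor 1/(1+y/m)^(m*t), PV):
  t = 1.0000: CF_t = 5.700000, DF = 0.949668, PV = 5.413105
  t = 2.0000: CF_t = 5.700000, DF = 0.901869, PV = 5.140651
  t = 3.0000: CF_t = 5.700000, DF = 0.856475, PV = 4.881910
  t = 4.0000: CF_t = 5.700000, DF = 0.813367, PV = 4.636192
  t = 5.0000: CF_t = 5.700000, DF = 0.772428, PV = 4.402841
  t = 6.0000: CF_t = 5.700000, DF = 0.733550, PV = 4.181235
  t = 7.0000: CF_t = 5.700000, DF = 0.696629, PV = 3.970784
  t = 8.0000: CF_t = 5.700000, DF = 0.661566, PV = 3.770925
  t = 9.0000: CF_t = 5.700000, DF = 0.628268, PV = 3.581125
  t = 10.0000: CF_t = 105.700000, DF = 0.596645, PV = 63.065418
Price P = sum_t PV_t = 103.044186


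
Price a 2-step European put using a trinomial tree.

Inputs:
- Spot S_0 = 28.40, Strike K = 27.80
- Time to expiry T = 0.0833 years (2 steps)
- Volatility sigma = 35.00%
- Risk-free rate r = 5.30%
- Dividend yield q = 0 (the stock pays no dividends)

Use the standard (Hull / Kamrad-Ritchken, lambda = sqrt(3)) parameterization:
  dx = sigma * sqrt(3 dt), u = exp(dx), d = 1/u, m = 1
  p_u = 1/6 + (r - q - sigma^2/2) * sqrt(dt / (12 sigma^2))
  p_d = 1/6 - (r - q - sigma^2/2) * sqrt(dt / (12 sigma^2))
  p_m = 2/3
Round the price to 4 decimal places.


dt = T/N = 0.041650; dx = sigma*sqrt(3*dt) = 0.123719
u = exp(dx) = 1.131698; d = 1/u = 0.883628
p_u = 0.165278, p_m = 0.666667, p_d = 0.168055
Discount per step: exp(-r*dt) = 0.997795
Stock lattice S(k, j) with j the centered position index:
  k=0: S(0,+0) = 28.4000
  k=1: S(1,-1) = 25.0950; S(1,+0) = 28.4000; S(1,+1) = 32.1402
  k=2: S(2,-2) = 22.1747; S(2,-1) = 25.0950; S(2,+0) = 28.4000; S(2,+1) = 32.1402; S(2,+2) = 36.3730
Terminal payoffs V(N, j) = max(K - S_T, 0):
  V(2,-2) = 5.625316; V(2,-1) = 2.704960; V(2,+0) = 0.000000; V(2,+1) = 0.000000; V(2,+2) = 0.000000
Backward induction: V(k, j) = exp(-r*dt) * [p_u * V(k+1, j+1) + p_m * V(k+1, j) + p_d * V(k+1, j-1)]
  V(1,-1) = exp(-r*dt) * [p_u*0.000000 + p_m*2.704960 + p_d*5.625316] = 2.742610
  V(1,+0) = exp(-r*dt) * [p_u*0.000000 + p_m*0.000000 + p_d*2.704960] = 0.453581
  V(1,+1) = exp(-r*dt) * [p_u*0.000000 + p_m*0.000000 + p_d*0.000000] = 0.000000
  V(0,+0) = exp(-r*dt) * [p_u*0.000000 + p_m*0.453581 + p_d*2.742610] = 0.761614

Answer: Price = V(0,0) = 0.7616


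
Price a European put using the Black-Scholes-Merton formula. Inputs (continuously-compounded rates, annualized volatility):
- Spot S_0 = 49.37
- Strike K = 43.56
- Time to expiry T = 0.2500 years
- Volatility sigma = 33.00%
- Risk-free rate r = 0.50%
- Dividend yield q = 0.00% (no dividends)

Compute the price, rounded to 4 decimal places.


Answer: Price = 0.9730

Derivation:
d1 = (ln(S/K) + (r - q + 0.5*sigma^2) * T) / (sigma * sqrt(T)) = 0.84888578
d2 = d1 - sigma * sqrt(T) = 0.68388578
exp(-rT) = 0.99875078; exp(-qT) = 1.00000000
P = K * exp(-rT) * N(-d2) - S_0 * exp(-qT) * N(-d1)
N(-d1) = 0.19797243; N(-d2) = 0.24702365
P = 43.5600 * 0.99875078 * 0.24702365 - 49.3700 * 1.00000000 * 0.19797243 = 0.9730


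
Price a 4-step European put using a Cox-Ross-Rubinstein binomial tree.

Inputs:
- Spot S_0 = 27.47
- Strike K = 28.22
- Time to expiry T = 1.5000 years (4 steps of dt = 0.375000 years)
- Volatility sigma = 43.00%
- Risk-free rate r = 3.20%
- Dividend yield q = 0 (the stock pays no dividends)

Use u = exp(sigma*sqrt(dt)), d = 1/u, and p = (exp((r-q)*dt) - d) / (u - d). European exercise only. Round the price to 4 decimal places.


dt = T/N = 0.375000
u = exp(sigma*sqrt(dt)) = 1.301243; d = 1/u = 0.768496
p = (exp((r-q)*dt) - d) / (u - d) = 0.457208
Discount per step: exp(-r*dt) = 0.988072
Stock lattice S(k, i) with i counting down-moves:
  k=0: S(0,0) = 27.4700
  k=1: S(1,0) = 35.7452; S(1,1) = 21.1106
  k=2: S(2,0) = 46.5131; S(2,1) = 27.4700; S(2,2) = 16.2234
  k=3: S(3,0) = 60.5249; S(3,1) = 35.7452; S(3,2) = 21.1106; S(3,3) = 12.4676
  k=4: S(4,0) = 78.7576; S(4,1) = 46.5131; S(4,2) = 27.4700; S(4,3) = 16.2234; S(4,4) = 9.5813
Terminal payoffs V(N, i) = max(K - S_T, 0):
  V(4,0) = 0.000000; V(4,1) = 0.000000; V(4,2) = 0.750000; V(4,3) = 11.996607; V(4,4) = 18.638694
Backward induction: V(k, i) = exp(-r*dt) * [p * V(k+1, i) + (1-p) * V(k+1, i+1)].
  V(3,0) = exp(-r*dt) * [p*0.000000 + (1-p)*0.000000] = 0.000000
  V(3,1) = exp(-r*dt) * [p*0.000000 + (1-p)*0.750000] = 0.402238
  V(3,2) = exp(-r*dt) * [p*0.750000 + (1-p)*11.996607] = 6.772803
  V(3,3) = exp(-r*dt) * [p*11.996607 + (1-p)*18.638694] = 15.415774
  V(2,0) = exp(-r*dt) * [p*0.000000 + (1-p)*0.402238] = 0.215727
  V(2,1) = exp(-r*dt) * [p*0.402238 + (1-p)*6.772803] = 3.814084
  V(2,2) = exp(-r*dt) * [p*6.772803 + (1-p)*15.415774] = 11.327390
  V(1,0) = exp(-r*dt) * [p*0.215727 + (1-p)*3.814084] = 2.143015
  V(1,1) = exp(-r*dt) * [p*3.814084 + (1-p)*11.327390] = 7.798104
  V(0,0) = exp(-r*dt) * [p*2.143015 + (1-p)*7.798104] = 5.150374

Answer: Price = V(0,0) = 5.1504


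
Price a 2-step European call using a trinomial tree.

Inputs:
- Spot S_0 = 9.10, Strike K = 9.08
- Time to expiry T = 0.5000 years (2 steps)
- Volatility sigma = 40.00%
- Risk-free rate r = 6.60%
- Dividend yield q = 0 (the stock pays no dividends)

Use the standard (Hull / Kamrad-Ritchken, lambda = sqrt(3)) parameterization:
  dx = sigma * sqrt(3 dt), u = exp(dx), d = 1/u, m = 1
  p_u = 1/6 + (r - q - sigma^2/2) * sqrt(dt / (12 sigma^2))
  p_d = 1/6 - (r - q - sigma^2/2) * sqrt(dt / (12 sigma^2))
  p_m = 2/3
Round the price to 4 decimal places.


Answer: Price = V(0,0) = 1.0296

Derivation:
dt = T/N = 0.250000; dx = sigma*sqrt(3*dt) = 0.346410
u = exp(dx) = 1.413982; d = 1/u = 0.707222
p_u = 0.161615, p_m = 0.666667, p_d = 0.171718
Discount per step: exp(-r*dt) = 0.983635
Stock lattice S(k, j) with j the centered position index:
  k=0: S(0,+0) = 9.1000
  k=1: S(1,-1) = 6.4357; S(1,+0) = 9.1000; S(1,+1) = 12.8672
  k=2: S(2,-2) = 4.5515; S(2,-1) = 6.4357; S(2,+0) = 9.1000; S(2,+1) = 12.8672; S(2,+2) = 18.1941
Terminal payoffs V(N, j) = max(S_T - K, 0):
  V(2,-2) = 0.000000; V(2,-1) = 0.000000; V(2,+0) = 0.020000; V(2,+1) = 3.787240; V(2,+2) = 9.114052
Backward induction: V(k, j) = exp(-r*dt) * [p_u * V(k+1, j+1) + p_m * V(k+1, j) + p_d * V(k+1, j-1)]
  V(1,-1) = exp(-r*dt) * [p_u*0.020000 + p_m*0.000000 + p_d*0.000000] = 0.003179
  V(1,+0) = exp(-r*dt) * [p_u*3.787240 + p_m*0.020000 + p_d*0.000000] = 0.615173
  V(1,+1) = exp(-r*dt) * [p_u*9.114052 + p_m*3.787240 + p_d*0.020000] = 3.935749
  V(0,+0) = exp(-r*dt) * [p_u*3.935749 + p_m*0.615173 + p_d*0.003179] = 1.029607


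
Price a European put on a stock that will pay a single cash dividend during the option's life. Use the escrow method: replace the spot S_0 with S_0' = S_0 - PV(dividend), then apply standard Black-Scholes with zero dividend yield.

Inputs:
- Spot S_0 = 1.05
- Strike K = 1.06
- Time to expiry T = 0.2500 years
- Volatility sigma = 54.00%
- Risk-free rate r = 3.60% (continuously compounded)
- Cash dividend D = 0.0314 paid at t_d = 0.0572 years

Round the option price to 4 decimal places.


PV(D) = D * exp(-r * t_d) = 0.0314 * 0.99794292 = 0.03133541
S_0' = S_0 - PV(D) = 1.0500 - 0.03133541 = 1.01866459
d1 = (ln(S_0'/K) + (r + sigma^2/2)*T) / (sigma*sqrt(T)) = 0.02101347
d2 = d1 - sigma*sqrt(T) = -0.24898653
exp(-rT) = 0.99104038
N(-d1) = 0.49161745; N(-d2) = 0.59831440
P = K * exp(-rT) * N(-d2) - S_0' * N(-d1) = 1.0600 * 0.99104038 * 0.59831440 - 1.01866459 * 0.49161745 = 0.1277

Answer: Price = 0.1277
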